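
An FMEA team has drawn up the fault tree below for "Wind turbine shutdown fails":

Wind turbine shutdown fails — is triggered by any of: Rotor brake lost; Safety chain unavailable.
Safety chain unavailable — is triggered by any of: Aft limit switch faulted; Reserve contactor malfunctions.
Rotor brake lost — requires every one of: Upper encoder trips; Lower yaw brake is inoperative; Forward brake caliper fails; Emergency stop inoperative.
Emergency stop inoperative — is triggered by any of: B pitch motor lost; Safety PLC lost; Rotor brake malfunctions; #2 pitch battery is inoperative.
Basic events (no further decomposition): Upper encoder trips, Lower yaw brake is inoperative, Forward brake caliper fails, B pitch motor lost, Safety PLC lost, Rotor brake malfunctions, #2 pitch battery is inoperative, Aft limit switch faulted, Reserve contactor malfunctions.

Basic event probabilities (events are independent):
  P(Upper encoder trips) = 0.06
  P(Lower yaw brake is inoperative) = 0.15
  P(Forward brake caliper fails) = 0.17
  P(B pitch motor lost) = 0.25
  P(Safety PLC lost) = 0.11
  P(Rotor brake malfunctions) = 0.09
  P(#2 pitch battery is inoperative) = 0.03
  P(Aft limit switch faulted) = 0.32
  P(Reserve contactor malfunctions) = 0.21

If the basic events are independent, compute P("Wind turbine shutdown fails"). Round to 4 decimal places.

0.4631

P(Emergency stop inoperative) [OR] = 1 − (1−0.25) × (1−0.11) × (1−0.09) × (1−0.03) = 0.410798
P(Rotor brake lost) [AND] = 0.06 × 0.15 × 0.17 × 0.410798 = 0.000629
P(Safety chain unavailable) [OR] = 1 − (1−0.32) × (1−0.21) = 0.462800
P(Wind turbine shutdown fails) [OR] = 1 − (1−0.000629) × (1−0.462800) = 0.463138
Rounded to 4 decimal places: P(Wind turbine shutdown fails) ≈ 0.4631.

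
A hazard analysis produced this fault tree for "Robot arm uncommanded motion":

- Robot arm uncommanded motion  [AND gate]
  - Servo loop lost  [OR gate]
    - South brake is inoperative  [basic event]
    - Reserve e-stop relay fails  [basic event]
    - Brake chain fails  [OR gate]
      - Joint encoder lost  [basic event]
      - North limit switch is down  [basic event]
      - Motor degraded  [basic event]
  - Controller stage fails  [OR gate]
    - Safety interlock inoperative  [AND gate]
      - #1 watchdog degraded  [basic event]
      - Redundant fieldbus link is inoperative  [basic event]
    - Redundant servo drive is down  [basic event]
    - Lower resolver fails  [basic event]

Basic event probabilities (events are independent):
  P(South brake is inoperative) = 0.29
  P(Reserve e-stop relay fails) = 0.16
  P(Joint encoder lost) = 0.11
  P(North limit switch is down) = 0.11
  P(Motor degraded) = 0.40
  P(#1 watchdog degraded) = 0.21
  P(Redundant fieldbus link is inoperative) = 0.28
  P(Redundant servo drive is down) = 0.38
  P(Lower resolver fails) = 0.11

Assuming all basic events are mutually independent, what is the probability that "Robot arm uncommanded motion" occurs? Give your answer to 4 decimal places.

0.3444

P(Brake chain fails) [OR] = 1 − (1−0.11) × (1−0.11) × (1−0.40) = 0.524740
P(Servo loop lost) [OR] = 1 − (1−0.29) × (1−0.16) × (1−0.524740) = 0.716555
P(Safety interlock inoperative) [AND] = 0.21 × 0.28 = 0.058800
P(Controller stage fails) [OR] = 1 − (1−0.058800) × (1−0.38) × (1−0.11) = 0.480646
P(Robot arm uncommanded motion) [AND] = 0.716555 × 0.480646 = 0.344409
Rounded to 4 decimal places: P(Robot arm uncommanded motion) ≈ 0.3444.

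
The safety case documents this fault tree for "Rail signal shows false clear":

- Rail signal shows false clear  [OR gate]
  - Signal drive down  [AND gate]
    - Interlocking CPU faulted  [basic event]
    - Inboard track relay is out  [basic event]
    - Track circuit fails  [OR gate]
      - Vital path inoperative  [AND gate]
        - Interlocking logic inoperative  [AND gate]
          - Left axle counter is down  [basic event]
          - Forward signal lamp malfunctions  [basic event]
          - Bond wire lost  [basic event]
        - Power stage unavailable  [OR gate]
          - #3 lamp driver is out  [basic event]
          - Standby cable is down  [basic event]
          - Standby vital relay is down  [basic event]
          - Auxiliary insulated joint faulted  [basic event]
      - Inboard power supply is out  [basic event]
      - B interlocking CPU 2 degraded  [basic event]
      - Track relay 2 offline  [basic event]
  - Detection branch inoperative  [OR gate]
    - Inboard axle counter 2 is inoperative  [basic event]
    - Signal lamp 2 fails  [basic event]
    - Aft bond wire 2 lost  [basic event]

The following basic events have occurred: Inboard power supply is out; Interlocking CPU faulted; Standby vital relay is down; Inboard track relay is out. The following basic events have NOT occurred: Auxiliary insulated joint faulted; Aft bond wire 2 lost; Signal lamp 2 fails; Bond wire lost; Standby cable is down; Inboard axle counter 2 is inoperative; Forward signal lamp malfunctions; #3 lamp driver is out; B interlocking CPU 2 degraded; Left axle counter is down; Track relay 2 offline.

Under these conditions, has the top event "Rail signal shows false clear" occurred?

Interlocking logic inoperative [AND]: Left axle counter is down=not, Forward signal lamp malfunctions=not, Bond wire lost=not → not all inputs occur → does not occur.
Power stage unavailable [OR]: #3 lamp driver is out=not, Standby cable is down=not, Standby vital relay is down=occurs, Auxiliary insulated joint faulted=not → at least one input occurs → occurs.
Vital path inoperative [AND]: Interlocking logic inoperative=not, Power stage unavailable=occurs → not all inputs occur → does not occur.
Track circuit fails [OR]: Vital path inoperative=not, Inboard power supply is out=occurs, B interlocking CPU 2 degraded=not, Track relay 2 offline=not → at least one input occurs → occurs.
Signal drive down [AND]: Interlocking CPU faulted=occurs, Inboard track relay is out=occurs, Track circuit fails=occurs → all inputs occur → occurs.
Detection branch inoperative [OR]: Inboard axle counter 2 is inoperative=not, Signal lamp 2 fails=not, Aft bond wire 2 lost=not → no input occurs → does not occur.
Rail signal shows false clear [OR]: Signal drive down=occurs, Detection branch inoperative=not → at least one input occurs → occurs.

Yes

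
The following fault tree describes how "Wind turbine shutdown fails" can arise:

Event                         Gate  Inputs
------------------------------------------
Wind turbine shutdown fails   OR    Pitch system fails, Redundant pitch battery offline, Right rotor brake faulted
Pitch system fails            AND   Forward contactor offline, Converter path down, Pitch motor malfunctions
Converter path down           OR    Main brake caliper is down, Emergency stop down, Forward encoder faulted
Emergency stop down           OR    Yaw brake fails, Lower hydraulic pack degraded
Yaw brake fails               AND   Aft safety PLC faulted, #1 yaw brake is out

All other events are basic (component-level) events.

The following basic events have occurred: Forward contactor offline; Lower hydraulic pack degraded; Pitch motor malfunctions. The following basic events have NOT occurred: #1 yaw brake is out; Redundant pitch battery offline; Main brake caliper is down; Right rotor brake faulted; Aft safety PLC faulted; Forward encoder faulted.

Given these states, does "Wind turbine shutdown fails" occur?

Yaw brake fails [AND]: Aft safety PLC faulted=not, #1 yaw brake is out=not → not all inputs occur → does not occur.
Emergency stop down [OR]: Yaw brake fails=not, Lower hydraulic pack degraded=occurs → at least one input occurs → occurs.
Converter path down [OR]: Main brake caliper is down=not, Emergency stop down=occurs, Forward encoder faulted=not → at least one input occurs → occurs.
Pitch system fails [AND]: Forward contactor offline=occurs, Converter path down=occurs, Pitch motor malfunctions=occurs → all inputs occur → occurs.
Wind turbine shutdown fails [OR]: Pitch system fails=occurs, Redundant pitch battery offline=not, Right rotor brake faulted=not → at least one input occurs → occurs.

Yes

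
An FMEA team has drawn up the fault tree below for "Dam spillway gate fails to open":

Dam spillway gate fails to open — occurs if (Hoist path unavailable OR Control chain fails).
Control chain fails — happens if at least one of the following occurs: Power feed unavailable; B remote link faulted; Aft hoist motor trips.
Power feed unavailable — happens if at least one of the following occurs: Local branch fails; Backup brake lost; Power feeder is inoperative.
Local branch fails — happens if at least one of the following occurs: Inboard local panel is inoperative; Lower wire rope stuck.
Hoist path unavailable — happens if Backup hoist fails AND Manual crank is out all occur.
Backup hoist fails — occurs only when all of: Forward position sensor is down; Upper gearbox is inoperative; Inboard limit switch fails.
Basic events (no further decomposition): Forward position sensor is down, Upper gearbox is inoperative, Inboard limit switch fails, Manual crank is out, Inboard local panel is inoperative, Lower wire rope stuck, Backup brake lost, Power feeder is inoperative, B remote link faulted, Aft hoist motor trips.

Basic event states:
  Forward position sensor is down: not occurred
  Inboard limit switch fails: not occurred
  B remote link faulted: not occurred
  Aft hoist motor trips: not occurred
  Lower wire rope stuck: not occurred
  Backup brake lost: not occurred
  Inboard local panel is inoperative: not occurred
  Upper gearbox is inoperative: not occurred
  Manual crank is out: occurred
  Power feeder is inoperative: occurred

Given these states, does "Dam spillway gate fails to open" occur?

Yes

Backup hoist fails [AND]: Forward position sensor is down=not, Upper gearbox is inoperative=not, Inboard limit switch fails=not → not all inputs occur → does not occur.
Hoist path unavailable [AND]: Backup hoist fails=not, Manual crank is out=occurs → not all inputs occur → does not occur.
Local branch fails [OR]: Inboard local panel is inoperative=not, Lower wire rope stuck=not → no input occurs → does not occur.
Power feed unavailable [OR]: Local branch fails=not, Backup brake lost=not, Power feeder is inoperative=occurs → at least one input occurs → occurs.
Control chain fails [OR]: Power feed unavailable=occurs, B remote link faulted=not, Aft hoist motor trips=not → at least one input occurs → occurs.
Dam spillway gate fails to open [OR]: Hoist path unavailable=not, Control chain fails=occurs → at least one input occurs → occurs.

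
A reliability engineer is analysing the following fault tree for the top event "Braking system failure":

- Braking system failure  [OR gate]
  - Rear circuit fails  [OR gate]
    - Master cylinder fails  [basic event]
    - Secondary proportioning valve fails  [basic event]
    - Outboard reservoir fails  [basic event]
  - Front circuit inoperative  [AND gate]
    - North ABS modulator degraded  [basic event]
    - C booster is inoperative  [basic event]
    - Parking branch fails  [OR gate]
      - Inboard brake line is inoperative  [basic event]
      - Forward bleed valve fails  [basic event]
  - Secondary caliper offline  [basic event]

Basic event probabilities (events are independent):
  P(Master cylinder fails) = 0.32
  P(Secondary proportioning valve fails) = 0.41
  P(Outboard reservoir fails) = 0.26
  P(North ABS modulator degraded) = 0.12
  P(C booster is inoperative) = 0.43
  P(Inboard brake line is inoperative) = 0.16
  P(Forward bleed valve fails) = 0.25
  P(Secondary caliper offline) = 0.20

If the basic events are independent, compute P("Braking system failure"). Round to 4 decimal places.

P(Rear circuit fails) [OR] = 1 − (1−0.32) × (1−0.41) × (1−0.26) = 0.703112
P(Parking branch fails) [OR] = 1 − (1−0.16) × (1−0.25) = 0.370000
P(Front circuit inoperative) [AND] = 0.12 × 0.43 × 0.370000 = 0.019092
P(Braking system failure) [OR] = 1 − (1−0.703112) × (1−0.019092) × (1−0.20) = 0.767024
Rounded to 4 decimal places: P(Braking system failure) ≈ 0.7670.

0.7670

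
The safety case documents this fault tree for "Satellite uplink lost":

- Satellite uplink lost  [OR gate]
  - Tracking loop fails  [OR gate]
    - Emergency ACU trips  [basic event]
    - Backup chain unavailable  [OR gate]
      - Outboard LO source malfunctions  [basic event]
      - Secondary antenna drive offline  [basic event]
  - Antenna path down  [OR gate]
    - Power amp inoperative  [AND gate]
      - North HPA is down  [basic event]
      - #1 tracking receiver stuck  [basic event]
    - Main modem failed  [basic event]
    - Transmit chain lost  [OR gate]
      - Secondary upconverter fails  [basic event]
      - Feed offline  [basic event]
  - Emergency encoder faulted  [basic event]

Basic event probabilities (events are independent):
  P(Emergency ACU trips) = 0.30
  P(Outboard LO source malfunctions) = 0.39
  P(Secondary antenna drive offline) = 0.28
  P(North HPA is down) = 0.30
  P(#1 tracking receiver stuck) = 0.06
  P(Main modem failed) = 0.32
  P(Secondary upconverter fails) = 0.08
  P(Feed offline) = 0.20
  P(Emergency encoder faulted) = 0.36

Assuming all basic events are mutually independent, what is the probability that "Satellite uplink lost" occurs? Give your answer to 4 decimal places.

0.9033

P(Backup chain unavailable) [OR] = 1 − (1−0.39) × (1−0.28) = 0.560800
P(Tracking loop fails) [OR] = 1 − (1−0.30) × (1−0.560800) = 0.692560
P(Power amp inoperative) [AND] = 0.30 × 0.06 = 0.018000
P(Transmit chain lost) [OR] = 1 − (1−0.08) × (1−0.20) = 0.264000
P(Antenna path down) [OR] = 1 − (1−0.018000) × (1−0.32) × (1−0.264000) = 0.508529
P(Satellite uplink lost) [OR] = 1 − (1−0.692560) × (1−0.508529) × (1−0.36) = 0.903297
Rounded to 4 decimal places: P(Satellite uplink lost) ≈ 0.9033.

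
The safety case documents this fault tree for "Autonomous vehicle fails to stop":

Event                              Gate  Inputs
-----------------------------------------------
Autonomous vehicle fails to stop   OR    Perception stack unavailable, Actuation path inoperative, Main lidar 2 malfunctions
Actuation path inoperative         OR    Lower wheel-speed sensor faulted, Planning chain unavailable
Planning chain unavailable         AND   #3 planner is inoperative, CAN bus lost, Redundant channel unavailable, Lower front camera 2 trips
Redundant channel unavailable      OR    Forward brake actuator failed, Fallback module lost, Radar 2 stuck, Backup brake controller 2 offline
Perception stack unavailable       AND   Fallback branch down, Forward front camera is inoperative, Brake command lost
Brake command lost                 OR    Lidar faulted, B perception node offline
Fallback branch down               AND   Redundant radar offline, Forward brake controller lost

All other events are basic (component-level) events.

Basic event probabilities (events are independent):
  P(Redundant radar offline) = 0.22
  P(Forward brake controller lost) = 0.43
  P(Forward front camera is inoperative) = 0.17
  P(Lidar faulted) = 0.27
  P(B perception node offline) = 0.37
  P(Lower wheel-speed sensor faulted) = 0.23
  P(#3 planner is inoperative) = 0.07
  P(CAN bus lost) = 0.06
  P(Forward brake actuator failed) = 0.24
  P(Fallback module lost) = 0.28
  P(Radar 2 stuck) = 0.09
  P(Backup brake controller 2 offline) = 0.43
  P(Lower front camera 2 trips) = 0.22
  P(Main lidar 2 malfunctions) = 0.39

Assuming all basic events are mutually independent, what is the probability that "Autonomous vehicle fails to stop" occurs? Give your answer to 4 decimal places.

0.5347

P(Fallback branch down) [AND] = 0.22 × 0.43 = 0.094600
P(Brake command lost) [OR] = 1 − (1−0.27) × (1−0.37) = 0.540100
P(Perception stack unavailable) [AND] = 0.094600 × 0.17 × 0.540100 = 0.008686
P(Redundant channel unavailable) [OR] = 1 − (1−0.24) × (1−0.28) × (1−0.09) × (1−0.43) = 0.716167
P(Planning chain unavailable) [AND] = 0.07 × 0.06 × 0.716167 × 0.22 = 0.000662
P(Actuation path inoperative) [OR] = 1 − (1−0.23) × (1−0.000662) = 0.230510
P(Autonomous vehicle fails to stop) [OR] = 1 − (1−0.008686) × (1−0.230510) × (1−0.39) = 0.534688
Rounded to 4 decimal places: P(Autonomous vehicle fails to stop) ≈ 0.5347.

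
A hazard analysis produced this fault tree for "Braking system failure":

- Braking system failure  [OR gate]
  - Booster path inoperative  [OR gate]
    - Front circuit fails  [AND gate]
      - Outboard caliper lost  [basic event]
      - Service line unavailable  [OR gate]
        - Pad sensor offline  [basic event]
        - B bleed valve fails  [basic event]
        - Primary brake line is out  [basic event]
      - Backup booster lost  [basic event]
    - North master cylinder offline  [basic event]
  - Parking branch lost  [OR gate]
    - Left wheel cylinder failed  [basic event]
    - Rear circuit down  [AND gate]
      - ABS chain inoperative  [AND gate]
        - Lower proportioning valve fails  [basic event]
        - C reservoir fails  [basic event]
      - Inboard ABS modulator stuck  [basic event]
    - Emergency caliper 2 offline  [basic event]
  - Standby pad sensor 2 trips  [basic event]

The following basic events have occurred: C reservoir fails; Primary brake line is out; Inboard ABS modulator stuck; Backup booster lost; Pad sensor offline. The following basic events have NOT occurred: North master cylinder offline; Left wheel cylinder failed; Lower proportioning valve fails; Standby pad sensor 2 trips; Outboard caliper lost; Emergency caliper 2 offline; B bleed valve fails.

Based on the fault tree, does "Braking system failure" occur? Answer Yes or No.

Service line unavailable [OR]: Pad sensor offline=occurs, B bleed valve fails=not, Primary brake line is out=occurs → at least one input occurs → occurs.
Front circuit fails [AND]: Outboard caliper lost=not, Service line unavailable=occurs, Backup booster lost=occurs → not all inputs occur → does not occur.
Booster path inoperative [OR]: Front circuit fails=not, North master cylinder offline=not → no input occurs → does not occur.
ABS chain inoperative [AND]: Lower proportioning valve fails=not, C reservoir fails=occurs → not all inputs occur → does not occur.
Rear circuit down [AND]: ABS chain inoperative=not, Inboard ABS modulator stuck=occurs → not all inputs occur → does not occur.
Parking branch lost [OR]: Left wheel cylinder failed=not, Rear circuit down=not, Emergency caliper 2 offline=not → no input occurs → does not occur.
Braking system failure [OR]: Booster path inoperative=not, Parking branch lost=not, Standby pad sensor 2 trips=not → no input occurs → does not occur.

No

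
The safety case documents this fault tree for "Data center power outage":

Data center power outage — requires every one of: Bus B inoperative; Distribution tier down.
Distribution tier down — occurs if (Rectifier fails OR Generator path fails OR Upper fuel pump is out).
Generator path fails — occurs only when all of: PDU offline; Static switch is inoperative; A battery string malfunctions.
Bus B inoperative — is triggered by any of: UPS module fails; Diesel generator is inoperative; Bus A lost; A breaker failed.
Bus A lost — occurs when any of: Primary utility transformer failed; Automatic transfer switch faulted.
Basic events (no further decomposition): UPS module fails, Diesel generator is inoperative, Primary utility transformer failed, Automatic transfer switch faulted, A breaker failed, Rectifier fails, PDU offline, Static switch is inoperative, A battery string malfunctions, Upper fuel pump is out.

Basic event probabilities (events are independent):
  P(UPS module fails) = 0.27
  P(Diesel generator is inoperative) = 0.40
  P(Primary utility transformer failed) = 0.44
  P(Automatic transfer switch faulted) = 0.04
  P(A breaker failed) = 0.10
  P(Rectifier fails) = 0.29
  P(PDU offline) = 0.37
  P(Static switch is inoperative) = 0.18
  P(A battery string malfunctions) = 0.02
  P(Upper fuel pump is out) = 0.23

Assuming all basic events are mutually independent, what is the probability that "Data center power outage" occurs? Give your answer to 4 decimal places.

P(Bus A lost) [OR] = 1 − (1−0.44) × (1−0.04) = 0.462400
P(Bus B inoperative) [OR] = 1 − (1−0.27) × (1−0.40) × (1−0.462400) × (1−0.10) = 0.788078
P(Generator path fails) [AND] = 0.37 × 0.18 × 0.02 = 0.001332
P(Distribution tier down) [OR] = 1 − (1−0.29) × (1−0.001332) × (1−0.23) = 0.454028
P(Data center power outage) [AND] = 0.788078 × 0.454028 = 0.357809
Rounded to 4 decimal places: P(Data center power outage) ≈ 0.3578.

0.3578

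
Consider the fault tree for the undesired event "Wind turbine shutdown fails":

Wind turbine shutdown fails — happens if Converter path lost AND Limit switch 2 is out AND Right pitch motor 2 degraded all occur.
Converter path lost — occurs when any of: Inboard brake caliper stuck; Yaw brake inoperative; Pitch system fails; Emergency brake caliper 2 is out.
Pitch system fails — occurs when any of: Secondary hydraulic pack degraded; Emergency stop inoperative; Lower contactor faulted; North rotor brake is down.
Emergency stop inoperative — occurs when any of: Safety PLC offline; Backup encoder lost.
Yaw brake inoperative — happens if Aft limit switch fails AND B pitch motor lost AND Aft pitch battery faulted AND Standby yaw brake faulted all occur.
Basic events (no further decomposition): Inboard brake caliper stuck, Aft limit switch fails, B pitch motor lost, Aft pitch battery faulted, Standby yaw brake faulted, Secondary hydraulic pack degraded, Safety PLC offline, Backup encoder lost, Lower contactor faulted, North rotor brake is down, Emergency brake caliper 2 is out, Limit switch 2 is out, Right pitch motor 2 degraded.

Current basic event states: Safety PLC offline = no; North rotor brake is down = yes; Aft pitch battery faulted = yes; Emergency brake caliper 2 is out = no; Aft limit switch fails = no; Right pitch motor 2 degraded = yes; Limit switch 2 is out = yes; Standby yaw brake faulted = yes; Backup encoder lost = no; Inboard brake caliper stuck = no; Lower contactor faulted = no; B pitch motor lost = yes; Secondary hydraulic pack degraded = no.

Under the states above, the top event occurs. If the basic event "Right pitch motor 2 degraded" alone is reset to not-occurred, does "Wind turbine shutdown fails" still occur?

Counterfactual: set "Right pitch motor 2 degraded" to not occurred.
Yaw brake inoperative [AND]: Aft limit switch fails=not, B pitch motor lost=occurs, Aft pitch battery faulted=occurs, Standby yaw brake faulted=occurs → not all inputs occur → does not occur.
Emergency stop inoperative [OR]: Safety PLC offline=not, Backup encoder lost=not → no input occurs → does not occur.
Pitch system fails [OR]: Secondary hydraulic pack degraded=not, Emergency stop inoperative=not, Lower contactor faulted=not, North rotor brake is down=occurs → at least one input occurs → occurs.
Converter path lost [OR]: Inboard brake caliper stuck=not, Yaw brake inoperative=not, Pitch system fails=occurs, Emergency brake caliper 2 is out=not → at least one input occurs → occurs.
Wind turbine shutdown fails [AND]: Converter path lost=occurs, Limit switch 2 is out=occurs, Right pitch motor 2 degraded=not → not all inputs occur → does not occur.

No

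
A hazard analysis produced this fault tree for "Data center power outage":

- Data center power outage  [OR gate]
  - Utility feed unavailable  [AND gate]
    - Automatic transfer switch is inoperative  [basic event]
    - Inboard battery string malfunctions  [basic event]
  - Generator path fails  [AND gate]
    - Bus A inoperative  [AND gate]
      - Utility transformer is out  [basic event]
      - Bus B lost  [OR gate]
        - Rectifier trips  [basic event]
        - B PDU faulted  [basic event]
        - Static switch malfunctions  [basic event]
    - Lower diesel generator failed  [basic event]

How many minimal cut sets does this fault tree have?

Utility feed unavailable [AND]: one cut set from each child combined → 1 × 1 = 1 cut set(s).
Bus B lost [OR]: union of children's cut sets → 3 cut set(s).
Bus A inoperative [AND]: one cut set from each child combined → 1 × 3 = 3 cut set(s).
Generator path fails [AND]: one cut set from each child combined → 3 × 1 = 3 cut set(s).
Data center power outage [OR]: union of children's cut sets → 4 cut set(s).
Minimal cut sets: {Automatic transfer switch is inoperative, Inboard battery string malfunctions}; {Lower diesel generator failed, Rectifier trips, Utility transformer is out}; {B PDU faulted, Lower diesel generator failed, Utility transformer is out}; {Lower diesel generator failed, Static switch malfunctions, Utility transformer is out}.

4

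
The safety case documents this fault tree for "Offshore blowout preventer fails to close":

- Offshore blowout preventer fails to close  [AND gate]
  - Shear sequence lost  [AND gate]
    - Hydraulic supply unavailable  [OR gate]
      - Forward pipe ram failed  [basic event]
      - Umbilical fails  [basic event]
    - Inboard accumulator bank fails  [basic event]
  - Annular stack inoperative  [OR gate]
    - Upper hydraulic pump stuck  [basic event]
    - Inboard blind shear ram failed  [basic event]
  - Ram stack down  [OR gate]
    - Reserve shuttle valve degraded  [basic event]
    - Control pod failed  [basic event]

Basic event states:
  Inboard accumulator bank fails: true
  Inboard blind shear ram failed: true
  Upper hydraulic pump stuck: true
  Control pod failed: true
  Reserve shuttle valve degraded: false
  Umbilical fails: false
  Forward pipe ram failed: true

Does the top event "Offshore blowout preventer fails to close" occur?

Yes

Hydraulic supply unavailable [OR]: Forward pipe ram failed=occurs, Umbilical fails=not → at least one input occurs → occurs.
Shear sequence lost [AND]: Hydraulic supply unavailable=occurs, Inboard accumulator bank fails=occurs → all inputs occur → occurs.
Annular stack inoperative [OR]: Upper hydraulic pump stuck=occurs, Inboard blind shear ram failed=occurs → at least one input occurs → occurs.
Ram stack down [OR]: Reserve shuttle valve degraded=not, Control pod failed=occurs → at least one input occurs → occurs.
Offshore blowout preventer fails to close [AND]: Shear sequence lost=occurs, Annular stack inoperative=occurs, Ram stack down=occurs → all inputs occur → occurs.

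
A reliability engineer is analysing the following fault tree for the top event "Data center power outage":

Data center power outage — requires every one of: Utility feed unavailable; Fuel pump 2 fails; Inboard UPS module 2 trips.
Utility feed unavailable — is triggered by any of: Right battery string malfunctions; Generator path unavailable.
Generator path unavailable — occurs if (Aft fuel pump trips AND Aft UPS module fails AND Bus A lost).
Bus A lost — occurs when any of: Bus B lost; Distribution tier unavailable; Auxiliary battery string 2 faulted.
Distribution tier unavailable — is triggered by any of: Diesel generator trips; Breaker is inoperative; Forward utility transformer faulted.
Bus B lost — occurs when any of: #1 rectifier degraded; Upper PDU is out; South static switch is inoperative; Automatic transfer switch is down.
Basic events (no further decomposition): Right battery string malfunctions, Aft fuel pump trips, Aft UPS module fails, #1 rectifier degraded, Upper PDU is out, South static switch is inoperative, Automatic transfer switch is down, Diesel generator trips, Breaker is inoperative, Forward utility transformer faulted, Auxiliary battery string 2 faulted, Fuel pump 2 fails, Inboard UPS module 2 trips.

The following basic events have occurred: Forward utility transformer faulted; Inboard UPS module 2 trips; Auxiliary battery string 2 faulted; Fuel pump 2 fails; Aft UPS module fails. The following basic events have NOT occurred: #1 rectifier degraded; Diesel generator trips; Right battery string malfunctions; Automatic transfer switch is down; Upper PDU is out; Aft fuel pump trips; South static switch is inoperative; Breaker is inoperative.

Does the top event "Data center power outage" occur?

No

Bus B lost [OR]: #1 rectifier degraded=not, Upper PDU is out=not, South static switch is inoperative=not, Automatic transfer switch is down=not → no input occurs → does not occur.
Distribution tier unavailable [OR]: Diesel generator trips=not, Breaker is inoperative=not, Forward utility transformer faulted=occurs → at least one input occurs → occurs.
Bus A lost [OR]: Bus B lost=not, Distribution tier unavailable=occurs, Auxiliary battery string 2 faulted=occurs → at least one input occurs → occurs.
Generator path unavailable [AND]: Aft fuel pump trips=not, Aft UPS module fails=occurs, Bus A lost=occurs → not all inputs occur → does not occur.
Utility feed unavailable [OR]: Right battery string malfunctions=not, Generator path unavailable=not → no input occurs → does not occur.
Data center power outage [AND]: Utility feed unavailable=not, Fuel pump 2 fails=occurs, Inboard UPS module 2 trips=occurs → not all inputs occur → does not occur.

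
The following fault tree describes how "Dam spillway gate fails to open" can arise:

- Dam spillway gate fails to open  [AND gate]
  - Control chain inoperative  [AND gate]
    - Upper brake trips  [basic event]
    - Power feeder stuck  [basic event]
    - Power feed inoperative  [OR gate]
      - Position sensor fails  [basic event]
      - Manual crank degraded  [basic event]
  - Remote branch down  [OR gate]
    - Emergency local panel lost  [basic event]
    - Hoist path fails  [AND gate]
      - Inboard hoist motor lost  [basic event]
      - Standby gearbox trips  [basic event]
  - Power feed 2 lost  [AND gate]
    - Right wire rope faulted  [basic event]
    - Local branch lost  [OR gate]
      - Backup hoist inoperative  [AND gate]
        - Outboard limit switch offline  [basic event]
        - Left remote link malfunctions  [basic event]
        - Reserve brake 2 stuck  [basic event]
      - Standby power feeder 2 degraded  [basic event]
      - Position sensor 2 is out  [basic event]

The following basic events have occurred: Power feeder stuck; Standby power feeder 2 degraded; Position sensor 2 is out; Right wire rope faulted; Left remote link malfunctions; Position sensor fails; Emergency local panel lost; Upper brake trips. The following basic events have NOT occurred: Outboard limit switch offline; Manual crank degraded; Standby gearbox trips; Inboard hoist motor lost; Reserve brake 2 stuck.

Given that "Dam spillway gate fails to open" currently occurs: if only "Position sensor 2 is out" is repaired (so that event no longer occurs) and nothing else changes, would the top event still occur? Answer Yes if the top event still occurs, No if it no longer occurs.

Counterfactual: set "Position sensor 2 is out" to not occurred.
Power feed inoperative [OR]: Position sensor fails=occurs, Manual crank degraded=not → at least one input occurs → occurs.
Control chain inoperative [AND]: Upper brake trips=occurs, Power feeder stuck=occurs, Power feed inoperative=occurs → all inputs occur → occurs.
Hoist path fails [AND]: Inboard hoist motor lost=not, Standby gearbox trips=not → not all inputs occur → does not occur.
Remote branch down [OR]: Emergency local panel lost=occurs, Hoist path fails=not → at least one input occurs → occurs.
Backup hoist inoperative [AND]: Outboard limit switch offline=not, Left remote link malfunctions=occurs, Reserve brake 2 stuck=not → not all inputs occur → does not occur.
Local branch lost [OR]: Backup hoist inoperative=not, Standby power feeder 2 degraded=occurs, Position sensor 2 is out=not → at least one input occurs → occurs.
Power feed 2 lost [AND]: Right wire rope faulted=occurs, Local branch lost=occurs → all inputs occur → occurs.
Dam spillway gate fails to open [AND]: Control chain inoperative=occurs, Remote branch down=occurs, Power feed 2 lost=occurs → all inputs occur → occurs.

Yes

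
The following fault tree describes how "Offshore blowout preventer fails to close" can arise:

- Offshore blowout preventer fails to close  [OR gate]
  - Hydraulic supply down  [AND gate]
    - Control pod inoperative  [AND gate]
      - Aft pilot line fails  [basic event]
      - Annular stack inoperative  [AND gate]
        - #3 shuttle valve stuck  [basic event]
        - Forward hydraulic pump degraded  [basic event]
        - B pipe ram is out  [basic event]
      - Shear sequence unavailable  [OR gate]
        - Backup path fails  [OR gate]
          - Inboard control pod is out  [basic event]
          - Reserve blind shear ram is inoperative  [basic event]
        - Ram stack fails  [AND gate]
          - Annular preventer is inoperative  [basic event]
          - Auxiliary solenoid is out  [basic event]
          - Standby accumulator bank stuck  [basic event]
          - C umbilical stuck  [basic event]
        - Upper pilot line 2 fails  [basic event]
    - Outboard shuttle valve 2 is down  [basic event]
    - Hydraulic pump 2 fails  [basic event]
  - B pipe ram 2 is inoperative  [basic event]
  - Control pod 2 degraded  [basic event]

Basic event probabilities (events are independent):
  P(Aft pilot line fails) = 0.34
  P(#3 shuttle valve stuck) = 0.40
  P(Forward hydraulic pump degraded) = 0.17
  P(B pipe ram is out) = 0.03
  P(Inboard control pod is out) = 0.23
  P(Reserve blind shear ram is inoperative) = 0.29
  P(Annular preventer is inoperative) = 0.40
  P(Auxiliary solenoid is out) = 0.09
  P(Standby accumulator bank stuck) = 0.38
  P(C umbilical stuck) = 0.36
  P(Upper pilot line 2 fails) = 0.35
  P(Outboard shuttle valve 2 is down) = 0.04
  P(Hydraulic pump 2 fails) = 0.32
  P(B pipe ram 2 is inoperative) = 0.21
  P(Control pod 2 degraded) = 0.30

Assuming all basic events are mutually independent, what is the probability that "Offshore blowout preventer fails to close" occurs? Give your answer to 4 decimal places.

P(Annular stack inoperative) [AND] = 0.40 × 0.17 × 0.03 = 0.002040
P(Backup path fails) [OR] = 1 − (1−0.23) × (1−0.29) = 0.453300
P(Ram stack fails) [AND] = 0.40 × 0.09 × 0.38 × 0.36 = 0.004925
P(Shear sequence unavailable) [OR] = 1 − (1−0.453300) × (1−0.004925) × (1−0.35) = 0.646395
P(Control pod inoperative) [AND] = 0.34 × 0.002040 × 0.646395 = 0.000448
P(Hydraulic supply down) [AND] = 0.000448 × 0.04 × 0.32 = 0.000006
P(Offshore blowout preventer fails to close) [OR] = 1 − (1−0.000006) × (1−0.21) × (1−0.30) = 0.447003
Rounded to 4 decimal places: P(Offshore blowout preventer fails to close) ≈ 0.4470.

0.4470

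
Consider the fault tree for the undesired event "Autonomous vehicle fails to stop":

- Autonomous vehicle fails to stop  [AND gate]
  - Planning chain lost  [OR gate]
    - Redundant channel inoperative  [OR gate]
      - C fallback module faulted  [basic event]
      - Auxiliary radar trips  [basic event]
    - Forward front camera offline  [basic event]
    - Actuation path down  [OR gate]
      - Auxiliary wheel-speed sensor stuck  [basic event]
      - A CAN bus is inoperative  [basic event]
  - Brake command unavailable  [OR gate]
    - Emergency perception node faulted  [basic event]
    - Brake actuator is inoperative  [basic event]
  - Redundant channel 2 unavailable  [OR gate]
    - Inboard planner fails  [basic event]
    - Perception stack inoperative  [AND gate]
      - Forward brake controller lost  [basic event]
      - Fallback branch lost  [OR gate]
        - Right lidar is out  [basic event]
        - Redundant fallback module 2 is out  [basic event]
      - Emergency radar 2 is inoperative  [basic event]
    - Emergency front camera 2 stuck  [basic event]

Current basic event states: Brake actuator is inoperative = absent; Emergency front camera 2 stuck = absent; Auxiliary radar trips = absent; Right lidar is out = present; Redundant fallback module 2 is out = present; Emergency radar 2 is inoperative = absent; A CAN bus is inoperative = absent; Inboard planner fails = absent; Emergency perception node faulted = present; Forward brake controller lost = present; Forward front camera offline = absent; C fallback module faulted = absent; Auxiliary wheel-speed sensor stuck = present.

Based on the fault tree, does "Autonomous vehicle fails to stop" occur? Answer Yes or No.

Redundant channel inoperative [OR]: C fallback module faulted=not, Auxiliary radar trips=not → no input occurs → does not occur.
Actuation path down [OR]: Auxiliary wheel-speed sensor stuck=occurs, A CAN bus is inoperative=not → at least one input occurs → occurs.
Planning chain lost [OR]: Redundant channel inoperative=not, Forward front camera offline=not, Actuation path down=occurs → at least one input occurs → occurs.
Brake command unavailable [OR]: Emergency perception node faulted=occurs, Brake actuator is inoperative=not → at least one input occurs → occurs.
Fallback branch lost [OR]: Right lidar is out=occurs, Redundant fallback module 2 is out=occurs → at least one input occurs → occurs.
Perception stack inoperative [AND]: Forward brake controller lost=occurs, Fallback branch lost=occurs, Emergency radar 2 is inoperative=not → not all inputs occur → does not occur.
Redundant channel 2 unavailable [OR]: Inboard planner fails=not, Perception stack inoperative=not, Emergency front camera 2 stuck=not → no input occurs → does not occur.
Autonomous vehicle fails to stop [AND]: Planning chain lost=occurs, Brake command unavailable=occurs, Redundant channel 2 unavailable=not → not all inputs occur → does not occur.

No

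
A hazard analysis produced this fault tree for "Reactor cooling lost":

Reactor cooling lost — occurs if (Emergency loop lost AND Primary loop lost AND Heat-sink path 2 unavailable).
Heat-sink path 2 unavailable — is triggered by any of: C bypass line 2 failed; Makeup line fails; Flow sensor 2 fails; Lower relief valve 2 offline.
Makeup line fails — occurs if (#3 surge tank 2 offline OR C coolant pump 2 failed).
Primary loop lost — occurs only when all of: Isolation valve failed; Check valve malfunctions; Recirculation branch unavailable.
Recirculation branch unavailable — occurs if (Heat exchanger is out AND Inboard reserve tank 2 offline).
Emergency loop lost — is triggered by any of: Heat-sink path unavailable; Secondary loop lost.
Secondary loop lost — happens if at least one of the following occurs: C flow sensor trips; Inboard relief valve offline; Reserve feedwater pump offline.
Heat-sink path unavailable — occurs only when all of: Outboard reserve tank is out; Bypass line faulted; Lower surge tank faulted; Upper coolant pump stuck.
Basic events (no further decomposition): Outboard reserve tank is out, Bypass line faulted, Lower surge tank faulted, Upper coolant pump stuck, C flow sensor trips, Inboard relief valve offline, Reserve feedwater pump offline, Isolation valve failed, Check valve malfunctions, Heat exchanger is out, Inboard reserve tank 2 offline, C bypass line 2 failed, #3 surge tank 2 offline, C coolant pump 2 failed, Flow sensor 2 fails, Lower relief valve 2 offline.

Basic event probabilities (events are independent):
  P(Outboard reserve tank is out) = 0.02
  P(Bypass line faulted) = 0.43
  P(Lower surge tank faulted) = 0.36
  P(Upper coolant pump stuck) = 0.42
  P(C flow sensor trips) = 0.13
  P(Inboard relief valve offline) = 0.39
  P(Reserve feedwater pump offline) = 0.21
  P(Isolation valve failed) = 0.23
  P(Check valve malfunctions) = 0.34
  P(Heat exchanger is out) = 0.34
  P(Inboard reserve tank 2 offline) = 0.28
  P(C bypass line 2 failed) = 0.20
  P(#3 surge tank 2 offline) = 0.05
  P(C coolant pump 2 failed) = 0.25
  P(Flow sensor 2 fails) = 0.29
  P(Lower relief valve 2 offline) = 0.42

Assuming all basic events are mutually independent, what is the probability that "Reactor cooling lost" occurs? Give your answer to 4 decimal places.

0.0033

P(Heat-sink path unavailable) [AND] = 0.02 × 0.43 × 0.36 × 0.42 = 0.001300
P(Secondary loop lost) [OR] = 1 − (1−0.13) × (1−0.39) × (1−0.21) = 0.580747
P(Emergency loop lost) [OR] = 1 − (1−0.001300) × (1−0.580747) = 0.581292
P(Recirculation branch unavailable) [AND] = 0.34 × 0.28 = 0.095200
P(Primary loop lost) [AND] = 0.23 × 0.34 × 0.095200 = 0.007445
P(Makeup line fails) [OR] = 1 − (1−0.05) × (1−0.25) = 0.287500
P(Heat-sink path 2 unavailable) [OR] = 1 − (1−0.20) × (1−0.287500) × (1−0.29) × (1−0.42) = 0.765274
P(Reactor cooling lost) [AND] = 0.581292 × 0.007445 × 0.765274 = 0.003312
Rounded to 4 decimal places: P(Reactor cooling lost) ≈ 0.0033.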